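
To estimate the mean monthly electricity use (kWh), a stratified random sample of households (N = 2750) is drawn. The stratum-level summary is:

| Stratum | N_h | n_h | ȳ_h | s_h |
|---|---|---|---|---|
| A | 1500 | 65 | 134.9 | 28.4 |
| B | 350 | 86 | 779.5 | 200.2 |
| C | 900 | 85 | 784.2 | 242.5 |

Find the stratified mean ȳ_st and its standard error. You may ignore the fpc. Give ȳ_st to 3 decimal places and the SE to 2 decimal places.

ȳ_st = Σ W_h ȳ_h = (1500·134.9 + 350·779.5 + 900·784.2)/2750 = 429.43818
V̂(ȳ_st) = Σ W_h² s_h²/n_h, with W_h = N_h/N and N = 2750:
  stratum A: (1500/2750)²·28.4²/65 = 3.69182
  stratum B: (350/2750)²·200.2²/86 = 7.54919
  stratum C: (900/2750)²·242.5²/85 = 74.101
V̂(ȳ_st) = 85.342
SE(ȳ_st) = √85.342 = 9.23808

ȳ_st ≈ 429.438, SE ≈ 9.24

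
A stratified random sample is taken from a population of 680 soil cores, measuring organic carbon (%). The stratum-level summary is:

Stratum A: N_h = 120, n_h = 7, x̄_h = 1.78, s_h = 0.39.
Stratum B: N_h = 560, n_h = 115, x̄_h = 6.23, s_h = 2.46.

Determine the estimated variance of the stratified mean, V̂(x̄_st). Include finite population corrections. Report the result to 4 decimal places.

V̂(x̄_st) = Σ W_h² (1 − n_h/N_h) s_h²/n_h, with W_h = N_h/N and N = 680:
  stratum A: (120/680)²·(1 − 7/120)·0.39²/7 = 0.000637196
  stratum B: (560/680)²·(1 − 115/560)·2.46²/115 = 0.0283598
V̂(x̄_st) = 0.028997

V̂(x̄_st) ≈ 0.0290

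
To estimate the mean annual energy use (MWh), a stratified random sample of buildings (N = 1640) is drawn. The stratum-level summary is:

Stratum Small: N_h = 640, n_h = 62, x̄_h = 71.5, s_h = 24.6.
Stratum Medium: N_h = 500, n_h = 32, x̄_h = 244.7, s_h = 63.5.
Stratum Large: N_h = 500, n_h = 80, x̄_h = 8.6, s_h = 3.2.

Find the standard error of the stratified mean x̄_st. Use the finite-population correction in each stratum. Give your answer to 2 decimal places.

SE(x̄_st) ≈ 3.51

V̂(x̄_st) = Σ W_h² (1 − n_h/N_h) s_h²/n_h, with W_h = N_h/N and N = 1640:
  stratum Small: (640/1640)²·(1 − 62/640)·24.6²/62 = 1.34245
  stratum Medium: (500/1640)²·(1 − 32/500)·63.5²/32 = 10.9629
  stratum Large: (500/1640)²·(1 − 80/500)·3.2²/80 = 0.00999405
V̂(x̄_st) = 12.3154
SE(x̄_st) = √12.3154 = 3.50932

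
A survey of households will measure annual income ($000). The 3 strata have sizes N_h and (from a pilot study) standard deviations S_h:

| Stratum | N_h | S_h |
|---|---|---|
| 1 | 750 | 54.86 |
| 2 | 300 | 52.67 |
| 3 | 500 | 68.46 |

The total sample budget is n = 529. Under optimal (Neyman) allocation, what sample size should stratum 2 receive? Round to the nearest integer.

92

Neyman allocation: n_h = n · N_h S_h / Σ N_i S_i, with n = 529.
  stratum 1: N_h·S_h = 750·54.86 = 41145.00
  stratum 2: N_h·S_h = 300·52.67 = 15801.00
  stratum 3: N_h·S_h = 500·68.46 = 34230.00
Σ N_h S_h = 91176.00
n for stratum 2 = 529·15801.00/91176.00 = 91.677 → 92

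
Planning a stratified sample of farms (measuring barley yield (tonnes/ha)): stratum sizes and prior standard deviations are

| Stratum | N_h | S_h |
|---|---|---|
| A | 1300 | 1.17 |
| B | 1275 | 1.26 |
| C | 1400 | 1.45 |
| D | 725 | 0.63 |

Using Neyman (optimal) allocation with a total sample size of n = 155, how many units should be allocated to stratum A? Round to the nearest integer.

Neyman allocation: n_h = n · N_h S_h / Σ N_i S_i, with n = 155.
  stratum A: N_h·S_h = 1300·1.17 = 1521.00
  stratum B: N_h·S_h = 1275·1.26 = 1606.50
  stratum C: N_h·S_h = 1400·1.45 = 2030.00
  stratum D: N_h·S_h = 725·0.63 = 456.75
Σ N_h S_h = 5614.25
n for stratum A = 155·1521.00/5614.25 = 41.992 → 42

42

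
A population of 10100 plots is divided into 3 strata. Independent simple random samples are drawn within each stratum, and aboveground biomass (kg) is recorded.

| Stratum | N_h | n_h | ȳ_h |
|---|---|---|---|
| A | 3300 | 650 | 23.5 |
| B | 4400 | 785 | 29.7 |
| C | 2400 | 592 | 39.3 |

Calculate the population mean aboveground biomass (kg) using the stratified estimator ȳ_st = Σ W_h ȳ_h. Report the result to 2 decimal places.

N = Σ N_h = 10100. Stratum weights W_h = N_h/N.
ȳ_st = (3300·23.5 + 4400·29.7 + 2400·39.3) / 10100 = 29.9554

ȳ_st ≈ 29.96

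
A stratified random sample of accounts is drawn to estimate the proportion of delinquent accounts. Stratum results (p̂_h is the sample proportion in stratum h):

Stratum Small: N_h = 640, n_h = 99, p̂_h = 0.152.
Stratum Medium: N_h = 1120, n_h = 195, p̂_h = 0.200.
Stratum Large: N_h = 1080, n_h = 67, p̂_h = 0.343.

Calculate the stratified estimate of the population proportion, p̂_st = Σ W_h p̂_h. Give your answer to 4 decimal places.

p̂_st ≈ 0.2436

N = 2840; stratum weights W_h = N_h/N.
p̂_st = Σ W_h p̂_h = (640·0.152 + 1120·0.200 + 1080·0.343)/2840 = 0.24356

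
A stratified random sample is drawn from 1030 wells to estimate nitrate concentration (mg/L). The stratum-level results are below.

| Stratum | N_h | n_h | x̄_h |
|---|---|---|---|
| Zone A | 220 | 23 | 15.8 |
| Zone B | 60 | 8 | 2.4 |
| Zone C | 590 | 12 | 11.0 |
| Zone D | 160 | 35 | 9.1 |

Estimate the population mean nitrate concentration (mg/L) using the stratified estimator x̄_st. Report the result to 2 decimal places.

x̄_st ≈ 11.23

N = Σ N_h = 1030. Stratum weights W_h = N_h/N.
x̄_st = (220·15.8 + 60·2.4 + 590·11.0 + 160·9.1) / 1030 = 11.2291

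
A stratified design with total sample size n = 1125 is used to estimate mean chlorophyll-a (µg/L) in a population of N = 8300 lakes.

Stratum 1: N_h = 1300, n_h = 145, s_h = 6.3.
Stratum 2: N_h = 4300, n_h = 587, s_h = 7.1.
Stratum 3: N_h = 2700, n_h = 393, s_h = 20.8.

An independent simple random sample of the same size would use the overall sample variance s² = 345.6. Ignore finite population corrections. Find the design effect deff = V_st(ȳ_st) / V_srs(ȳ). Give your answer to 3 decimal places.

V̂(ȳ_st) = Σ W_h² s_h²/n_h, with W_h = N_h/N and N = 8300:
  stratum 1: (1300/8300)²·6.3²/145 = 0.00671496
  stratum 2: (4300/8300)²·7.1²/587 = 0.0230494
  stratum 3: (2700/8300)²·20.8²/393 = 0.116495
V_st = 0.146259
V_srs = s²/n = 345.6/1125 = 0.3072
deff = V_st / V_srs = 0.146259/0.3072 = 0.4761

deff ≈ 0.476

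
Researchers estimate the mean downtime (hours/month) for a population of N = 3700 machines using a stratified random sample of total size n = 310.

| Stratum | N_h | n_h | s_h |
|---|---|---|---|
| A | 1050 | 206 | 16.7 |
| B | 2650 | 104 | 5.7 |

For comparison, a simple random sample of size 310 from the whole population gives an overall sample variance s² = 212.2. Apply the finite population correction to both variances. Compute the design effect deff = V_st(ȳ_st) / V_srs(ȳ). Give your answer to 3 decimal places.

V̂(ȳ_st) = Σ W_h² (1 − n_h/N_h) s_h²/n_h, with W_h = N_h/N and N = 3700:
  stratum A: (1050/3700)²·(1 − 206/1050)·16.7²/206 = 0.0876383
  stratum B: (2650/3700)²·(1 − 104/2650)·5.7²/104 = 0.153963
V_st = 0.241602
V_srs = (1 − 310/3700)·212.2/310 = 0.627165
deff = V_st / V_srs = 0.241602/0.627165 = 0.3852

deff ≈ 0.385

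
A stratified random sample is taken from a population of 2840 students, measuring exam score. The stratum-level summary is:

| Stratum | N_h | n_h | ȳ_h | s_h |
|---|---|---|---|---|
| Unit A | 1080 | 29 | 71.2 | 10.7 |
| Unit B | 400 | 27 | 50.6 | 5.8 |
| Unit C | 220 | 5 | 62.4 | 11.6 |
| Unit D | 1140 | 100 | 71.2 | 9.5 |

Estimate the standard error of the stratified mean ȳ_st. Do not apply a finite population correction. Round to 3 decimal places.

SE(ȳ_st) ≈ 0.950

V̂(ȳ_st) = Σ W_h² s_h²/n_h, with W_h = N_h/N and N = 2840:
  stratum Unit A: (1080/2840)²·10.7²/29 = 0.570927
  stratum Unit B: (400/2840)²·5.8²/27 = 0.0247158
  stratum Unit C: (220/2840)²·11.6²/5 = 0.161493
  stratum Unit D: (1140/2840)²·9.5²/100 = 0.145419
V̂(ȳ_st) = 0.902555
SE(ȳ_st) = √0.902555 = 0.950029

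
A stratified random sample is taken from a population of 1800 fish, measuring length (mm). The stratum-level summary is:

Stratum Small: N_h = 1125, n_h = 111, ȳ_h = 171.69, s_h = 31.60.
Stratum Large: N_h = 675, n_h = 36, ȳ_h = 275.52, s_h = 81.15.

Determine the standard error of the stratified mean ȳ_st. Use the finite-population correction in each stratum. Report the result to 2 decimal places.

SE(ȳ_st) ≈ 5.25

V̂(ȳ_st) = Σ W_h² (1 − n_h/N_h) s_h²/n_h, with W_h = N_h/N and N = 1800:
  stratum Small: (1125/1800)²·(1 − 111/1125)·31.60²/111 = 3.16735
  stratum Large: (675/1800)²·(1 − 36/675)·81.15²/36 = 24.352
V̂(ȳ_st) = 27.5193
SE(ȳ_st) = √27.5193 = 5.24589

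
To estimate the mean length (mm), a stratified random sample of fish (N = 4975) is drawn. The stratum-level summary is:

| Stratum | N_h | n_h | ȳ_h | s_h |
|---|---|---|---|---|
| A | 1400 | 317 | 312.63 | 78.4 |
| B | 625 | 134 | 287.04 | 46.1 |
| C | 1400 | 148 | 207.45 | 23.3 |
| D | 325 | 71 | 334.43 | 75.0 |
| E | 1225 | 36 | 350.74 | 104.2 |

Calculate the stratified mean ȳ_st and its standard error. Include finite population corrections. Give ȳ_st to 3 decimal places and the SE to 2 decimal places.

ȳ_st = Σ W_h ȳ_h = (1400·312.63 + 625·287.04 + 1400·207.45 + 325·334.43 + 1225·350.74)/4975 = 290.62477
V̂(ȳ_st) = Σ W_h² (1 − n_h/N_h) s_h²/n_h, with W_h = N_h/N and N = 4975:
  stratum A: (1400/4975)²·(1 − 317/1400)·78.4²/317 = 1.1878
  stratum B: (625/4975)²·(1 − 134/625)·46.1²/134 = 0.19664
  stratum C: (1400/4975)²·(1 − 148/1400)·23.3²/148 = 0.259774
  stratum D: (325/4975)²·(1 − 71/325)·75.0²/71 = 0.264238
  stratum E: (1225/4975)²·(1 − 36/1225)·104.2²/36 = 17.7486
V̂(ȳ_st) = 19.6571
SE(ȳ_st) = √19.6571 = 4.43363

ȳ_st ≈ 290.625, SE ≈ 4.43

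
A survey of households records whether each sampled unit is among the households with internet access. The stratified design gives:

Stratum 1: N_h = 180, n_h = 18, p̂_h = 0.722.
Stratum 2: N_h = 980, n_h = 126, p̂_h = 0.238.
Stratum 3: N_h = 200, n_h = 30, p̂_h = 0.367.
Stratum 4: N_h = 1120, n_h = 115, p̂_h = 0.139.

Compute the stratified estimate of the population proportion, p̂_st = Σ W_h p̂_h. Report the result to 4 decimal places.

N = 2480; stratum weights W_h = N_h/N.
p̂_st = Σ W_h p̂_h = (180·0.722 + 980·0.238 + 200·0.367 + 1120·0.139)/2480 = 0.23882

p̂_st ≈ 0.2388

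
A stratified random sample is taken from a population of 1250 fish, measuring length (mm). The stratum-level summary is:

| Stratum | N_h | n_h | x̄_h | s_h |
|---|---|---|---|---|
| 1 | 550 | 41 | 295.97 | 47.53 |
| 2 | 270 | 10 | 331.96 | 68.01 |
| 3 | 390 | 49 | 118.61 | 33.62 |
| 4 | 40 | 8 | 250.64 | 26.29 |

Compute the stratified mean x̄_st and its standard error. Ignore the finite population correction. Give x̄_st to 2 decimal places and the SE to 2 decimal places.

x̄_st ≈ 246.96, SE ≈ 5.88

x̄_st = Σ W_h x̄_h = (550·295.97 + 270·331.96 + 390·118.61 + 40·250.64)/1250 = 246.95696
V̂(x̄_st) = Σ W_h² s_h²/n_h, with W_h = N_h/N and N = 1250:
  stratum 1: (550/1250)²·47.53²/41 = 10.6674
  stratum 2: (270/1250)²·68.01²/10 = 21.5801
  stratum 3: (390/1250)²·33.62²/49 = 2.24548
  stratum 4: (40/1250)²·26.29²/8 = 0.088469
V̂(x̄_st) = 34.5814
SE(x̄_st) = √34.5814 = 5.88059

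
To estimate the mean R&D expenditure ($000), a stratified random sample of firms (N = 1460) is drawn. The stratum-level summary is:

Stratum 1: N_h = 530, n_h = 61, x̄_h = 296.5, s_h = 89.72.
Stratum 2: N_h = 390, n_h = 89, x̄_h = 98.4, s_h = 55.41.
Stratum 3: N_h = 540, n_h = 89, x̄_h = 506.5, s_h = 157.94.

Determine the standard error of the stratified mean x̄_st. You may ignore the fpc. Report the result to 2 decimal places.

V̂(x̄_st) = Σ W_h² s_h²/n_h, with W_h = N_h/N and N = 1460:
  stratum 1: (530/1460)²·89.72²/61 = 17.3898
  stratum 2: (390/1460)²·55.41²/89 = 2.46156
  stratum 3: (540/1460)²·157.94²/89 = 38.3421
V̂(x̄_st) = 58.1935
SE(x̄_st) = √58.1935 = 7.62846

SE(x̄_st) ≈ 7.63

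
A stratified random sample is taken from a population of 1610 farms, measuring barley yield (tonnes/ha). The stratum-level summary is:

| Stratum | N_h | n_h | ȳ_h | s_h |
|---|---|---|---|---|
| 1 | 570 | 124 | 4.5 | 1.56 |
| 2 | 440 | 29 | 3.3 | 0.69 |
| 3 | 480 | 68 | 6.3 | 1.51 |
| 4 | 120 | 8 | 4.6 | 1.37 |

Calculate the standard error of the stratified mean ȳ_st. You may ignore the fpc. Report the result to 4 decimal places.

V̂(ȳ_st) = Σ W_h² s_h²/n_h, with W_h = N_h/N and N = 1610:
  stratum 1: (570/1610)²·1.56²/124 = 0.00245995
  stratum 2: (440/1610)²·0.69²/29 = 0.00122618
  stratum 3: (480/1610)²·1.51²/68 = 0.00298041
  stratum 4: (120/1610)²·1.37²/8 = 0.00130335
V̂(ȳ_st) = 0.00796988
SE(ȳ_st) = √0.00796988 = 0.0892742

SE(ȳ_st) ≈ 0.0893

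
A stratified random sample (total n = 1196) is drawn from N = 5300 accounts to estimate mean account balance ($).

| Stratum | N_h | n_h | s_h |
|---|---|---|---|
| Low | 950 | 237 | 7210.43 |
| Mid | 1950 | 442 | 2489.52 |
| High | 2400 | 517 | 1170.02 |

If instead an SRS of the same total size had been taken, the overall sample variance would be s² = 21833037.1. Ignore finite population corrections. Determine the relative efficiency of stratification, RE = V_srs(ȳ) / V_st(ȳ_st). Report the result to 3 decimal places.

V̂(ȳ_st) = Σ W_h² s_h²/n_h, with W_h = N_h/N and N = 5300:
  stratum Low: (950/5300)²·7210.43²/237 = 7048.06
  stratum Mid: (1950/5300)²·2489.52²/442 = 1898.13
  stratum High: (2400/5300)²·1170.02²/517 = 542.959
V_st = 9489.15
V_srs = s²/n = 21833037.1/1196 = 18255
Relative efficiency = V_srs / V_st = 18255/9489.15 = 1.9238

RE ≈ 1.924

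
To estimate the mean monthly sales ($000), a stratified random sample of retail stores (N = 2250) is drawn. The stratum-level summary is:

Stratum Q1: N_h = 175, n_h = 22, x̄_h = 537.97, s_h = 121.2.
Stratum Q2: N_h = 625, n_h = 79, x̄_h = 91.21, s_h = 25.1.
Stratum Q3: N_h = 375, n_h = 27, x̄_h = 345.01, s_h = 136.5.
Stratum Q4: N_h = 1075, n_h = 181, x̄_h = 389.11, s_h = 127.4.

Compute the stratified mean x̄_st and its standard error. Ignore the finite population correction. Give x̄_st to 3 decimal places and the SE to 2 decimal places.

x̄_st ≈ 310.588, SE ≈ 6.66

x̄_st = Σ W_h x̄_h = (175·537.97 + 625·91.21 + 375·345.01 + 1075·389.11)/2250 = 310.58800
V̂(x̄_st) = Σ W_h² s_h²/n_h, with W_h = N_h/N and N = 2250:
  stratum Q1: (175/2250)²·121.2²/22 = 4.03918
  stratum Q2: (625/2250)²·25.1²/79 = 0.61534
  stratum Q3: (375/2250)²·136.5²/27 = 19.169
  stratum Q4: (1075/2250)²·127.4²/181 = 20.4697
V̂(x̄_st) = 44.2932
SE(x̄_st) = √44.2932 = 6.65532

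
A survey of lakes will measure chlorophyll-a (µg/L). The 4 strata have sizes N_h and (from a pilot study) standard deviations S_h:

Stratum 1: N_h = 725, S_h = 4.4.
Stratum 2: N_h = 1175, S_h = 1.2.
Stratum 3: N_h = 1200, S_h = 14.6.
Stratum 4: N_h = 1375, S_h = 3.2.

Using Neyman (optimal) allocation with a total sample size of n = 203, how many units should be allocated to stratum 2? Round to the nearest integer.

11

Neyman allocation: n_h = n · N_h S_h / Σ N_i S_i, with n = 203.
  stratum 1: N_h·S_h = 725·4.4 = 3190.00
  stratum 2: N_h·S_h = 1175·1.2 = 1410.00
  stratum 3: N_h·S_h = 1200·14.6 = 17520.00
  stratum 4: N_h·S_h = 1375·3.2 = 4400.00
Σ N_h S_h = 26520.00
n for stratum 2 = 203·1410.00/26520.00 = 10.793 → 11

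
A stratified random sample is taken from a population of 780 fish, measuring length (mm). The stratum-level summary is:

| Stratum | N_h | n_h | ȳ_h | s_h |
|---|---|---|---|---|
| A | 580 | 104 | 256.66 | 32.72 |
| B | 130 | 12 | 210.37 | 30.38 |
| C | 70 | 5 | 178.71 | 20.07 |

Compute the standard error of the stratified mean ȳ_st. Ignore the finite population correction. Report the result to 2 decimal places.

SE(ȳ_st) ≈ 2.91

V̂(ȳ_st) = Σ W_h² s_h²/n_h, with W_h = N_h/N and N = 780:
  stratum A: (580/780)²·32.72²/104 = 5.69194
  stratum B: (130/780)²·30.38²/12 = 2.13645
  stratum C: (70/780)²·20.07²/5 = 0.648831
V̂(ȳ_st) = 8.47721
SE(ȳ_st) = √8.47721 = 2.91157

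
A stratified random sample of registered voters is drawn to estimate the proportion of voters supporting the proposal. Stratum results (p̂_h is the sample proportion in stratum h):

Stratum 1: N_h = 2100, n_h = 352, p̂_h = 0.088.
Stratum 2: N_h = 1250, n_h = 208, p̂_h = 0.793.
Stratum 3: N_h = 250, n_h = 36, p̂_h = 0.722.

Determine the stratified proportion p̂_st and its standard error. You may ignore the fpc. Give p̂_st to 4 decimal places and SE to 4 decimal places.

p̂_st ≈ 0.3768, SE ≈ 0.0142

N = 3600; stratum weights W_h = N_h/N.
p̂_st = Σ W_h p̂_h = (2100·0.088 + 1250·0.793 + 250·0.722)/3600 = 0.37682
V̂(p̂_st) = Σ W_h² p̂_h(1−p̂_h)/(n_h−1):
  stratum 1: (2100/3600)²·0.088·0.912/351 = 7.78044e-05
  stratum 2: (1250/3600)²·0.793·0.207/207 = 9.56067e-05
  stratum 3: (250/3600)²·0.722·0.278/35 = 2.7656e-05
V̂(p̂_st) = 0.000201067; SE = √V̂ = 0.0141798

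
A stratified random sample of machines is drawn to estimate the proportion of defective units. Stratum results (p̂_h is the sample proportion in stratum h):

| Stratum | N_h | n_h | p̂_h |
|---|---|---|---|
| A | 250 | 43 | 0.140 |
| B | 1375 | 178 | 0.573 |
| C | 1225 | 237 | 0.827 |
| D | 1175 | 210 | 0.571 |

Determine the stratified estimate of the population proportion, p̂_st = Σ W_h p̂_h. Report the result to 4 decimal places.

p̂_st ≈ 0.6228

N = 4025; stratum weights W_h = N_h/N.
p̂_st = Σ W_h p̂_h = (250·0.140 + 1375·0.573 + 1225·0.827 + 1175·0.571)/4025 = 0.62283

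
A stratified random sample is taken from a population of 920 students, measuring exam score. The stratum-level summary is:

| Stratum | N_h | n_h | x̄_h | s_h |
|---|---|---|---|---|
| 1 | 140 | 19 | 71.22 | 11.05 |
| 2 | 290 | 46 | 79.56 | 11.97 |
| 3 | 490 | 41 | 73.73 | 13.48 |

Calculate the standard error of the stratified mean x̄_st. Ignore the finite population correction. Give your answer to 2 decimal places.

V̂(x̄_st) = Σ W_h² s_h²/n_h, with W_h = N_h/N and N = 920:
  stratum 1: (140/920)²·11.05²/19 = 0.148817
  stratum 2: (290/920)²·11.97²/46 = 0.309493
  stratum 3: (490/920)²·13.48²/41 = 1.25722
V̂(x̄_st) = 1.71553
SE(x̄_st) = √1.71553 = 1.30978

SE(x̄_st) ≈ 1.31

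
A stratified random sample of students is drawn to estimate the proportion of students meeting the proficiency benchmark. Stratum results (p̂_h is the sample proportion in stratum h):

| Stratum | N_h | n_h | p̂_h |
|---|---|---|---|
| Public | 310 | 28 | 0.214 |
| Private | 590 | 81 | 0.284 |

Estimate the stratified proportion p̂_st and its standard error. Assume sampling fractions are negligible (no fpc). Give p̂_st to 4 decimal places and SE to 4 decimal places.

N = 900; stratum weights W_h = N_h/N.
p̂_st = Σ W_h p̂_h = (310·0.214 + 590·0.284)/900 = 0.25989
V̂(p̂_st) = Σ W_h² p̂_h(1−p̂_h)/(n_h−1):
  stratum Public: (310/900)²·0.214·0.786/27 = 0.000739113
  stratum Private: (590/900)²·0.284·0.716/80 = 0.00109235
V̂(p̂_st) = 0.00183146; SE = √V̂ = 0.0427956

p̂_st ≈ 0.2599, SE ≈ 0.0428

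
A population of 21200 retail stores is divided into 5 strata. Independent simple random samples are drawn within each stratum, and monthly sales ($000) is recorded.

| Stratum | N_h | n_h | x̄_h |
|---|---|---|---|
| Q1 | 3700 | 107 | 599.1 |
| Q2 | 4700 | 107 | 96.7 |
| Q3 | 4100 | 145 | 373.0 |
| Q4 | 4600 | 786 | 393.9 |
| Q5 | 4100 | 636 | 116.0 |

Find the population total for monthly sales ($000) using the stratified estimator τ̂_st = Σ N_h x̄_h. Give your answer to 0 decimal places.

τ̂_st = Σ N_h x̄_h = 3700·599.1 + 4700·96.7 + 4100·373.0 + 4600·393.9 + 4100·116.0 = 6488000

τ̂_st ≈ 6488000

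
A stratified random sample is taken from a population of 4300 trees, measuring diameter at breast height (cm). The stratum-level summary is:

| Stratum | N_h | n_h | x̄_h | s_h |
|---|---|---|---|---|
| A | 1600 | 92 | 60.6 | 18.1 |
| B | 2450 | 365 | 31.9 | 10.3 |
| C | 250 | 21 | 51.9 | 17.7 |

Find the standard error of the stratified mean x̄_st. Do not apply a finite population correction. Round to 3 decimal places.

SE(x̄_st) ≈ 0.799

V̂(x̄_st) = Σ W_h² s_h²/n_h, with W_h = N_h/N and N = 4300:
  stratum A: (1600/4300)²·18.1²/92 = 0.493029
  stratum B: (2450/4300)²·10.3²/365 = 0.0943576
  stratum C: (250/4300)²·17.7²/21 = 0.0504278
V̂(x̄_st) = 0.637814
SE(x̄_st) = √0.637814 = 0.798633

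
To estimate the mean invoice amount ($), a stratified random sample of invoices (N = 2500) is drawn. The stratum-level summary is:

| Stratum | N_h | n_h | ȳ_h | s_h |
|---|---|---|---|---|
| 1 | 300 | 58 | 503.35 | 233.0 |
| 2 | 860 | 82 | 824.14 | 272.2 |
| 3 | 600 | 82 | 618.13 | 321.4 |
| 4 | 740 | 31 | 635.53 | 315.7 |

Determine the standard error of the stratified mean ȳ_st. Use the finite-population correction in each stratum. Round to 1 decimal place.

SE(ȳ_st) ≈ 21.0

V̂(ȳ_st) = Σ W_h² (1 − n_h/N_h) s_h²/n_h, with W_h = N_h/N and N = 2500:
  stratum 1: (300/2500)²·(1 − 58/300)·233.0²/58 = 10.8728
  stratum 2: (860/2500)²·(1 − 82/860)·272.2²/82 = 96.7298
  stratum 3: (600/2500)²·(1 − 82/600)·321.4²/82 = 62.6439
  stratum 4: (740/2500)²·(1 − 31/740)·315.7²/31 = 269.889
V̂(ȳ_st) = 440.136
SE(ȳ_st) = √440.136 = 20.9794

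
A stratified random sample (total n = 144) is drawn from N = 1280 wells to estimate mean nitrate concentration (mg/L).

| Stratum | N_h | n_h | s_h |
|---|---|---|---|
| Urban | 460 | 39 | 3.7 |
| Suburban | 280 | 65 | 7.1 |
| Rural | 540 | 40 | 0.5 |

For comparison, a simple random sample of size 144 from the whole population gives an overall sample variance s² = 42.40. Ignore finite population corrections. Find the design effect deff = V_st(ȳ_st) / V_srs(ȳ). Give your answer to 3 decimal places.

deff ≈ 0.284

V̂(ȳ_st) = Σ W_h² s_h²/n_h, with W_h = N_h/N and N = 1280:
  stratum Urban: (460/1280)²·3.7²/39 = 0.0453351
  stratum Suburban: (280/1280)²·7.1²/65 = 0.0371107
  stratum Rural: (540/1280)²·0.5²/40 = 0.00111237
V_st = 0.0835582
V_srs = s²/n = 42.40/144 = 0.294444
deff = V_st / V_srs = 0.0835582/0.294444 = 0.2838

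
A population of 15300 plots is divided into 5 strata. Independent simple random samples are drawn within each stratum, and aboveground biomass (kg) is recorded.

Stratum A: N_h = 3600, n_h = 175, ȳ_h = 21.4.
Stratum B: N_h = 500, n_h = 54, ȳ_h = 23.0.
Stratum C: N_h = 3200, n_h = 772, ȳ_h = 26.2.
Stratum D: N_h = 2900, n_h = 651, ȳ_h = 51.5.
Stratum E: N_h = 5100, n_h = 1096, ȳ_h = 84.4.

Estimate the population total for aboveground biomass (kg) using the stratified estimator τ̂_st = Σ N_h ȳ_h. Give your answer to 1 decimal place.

τ̂_st ≈ 752170.0

τ̂_st = Σ N_h ȳ_h = 3600·21.4 + 500·23.0 + 3200·26.2 + 2900·51.5 + 5100·84.4 = 752170.0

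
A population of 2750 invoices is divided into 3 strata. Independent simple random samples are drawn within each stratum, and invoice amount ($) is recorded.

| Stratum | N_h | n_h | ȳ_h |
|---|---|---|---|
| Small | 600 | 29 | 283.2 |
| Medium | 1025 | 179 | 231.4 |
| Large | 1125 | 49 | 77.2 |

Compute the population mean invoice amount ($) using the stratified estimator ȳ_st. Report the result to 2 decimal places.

ȳ_st ≈ 179.62

N = Σ N_h = 2750. Stratum weights W_h = N_h/N.
ȳ_st = (600·283.2 + 1025·231.4 + 1125·77.2) / 2750 = 179.6200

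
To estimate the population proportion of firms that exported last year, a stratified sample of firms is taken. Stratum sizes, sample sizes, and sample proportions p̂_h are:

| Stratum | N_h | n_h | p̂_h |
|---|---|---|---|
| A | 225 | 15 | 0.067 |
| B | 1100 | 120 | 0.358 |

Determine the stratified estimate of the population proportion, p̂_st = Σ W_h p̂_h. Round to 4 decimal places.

N = 1325; stratum weights W_h = N_h/N.
p̂_st = Σ W_h p̂_h = (225·0.067 + 1100·0.358)/1325 = 0.30858

p̂_st ≈ 0.3086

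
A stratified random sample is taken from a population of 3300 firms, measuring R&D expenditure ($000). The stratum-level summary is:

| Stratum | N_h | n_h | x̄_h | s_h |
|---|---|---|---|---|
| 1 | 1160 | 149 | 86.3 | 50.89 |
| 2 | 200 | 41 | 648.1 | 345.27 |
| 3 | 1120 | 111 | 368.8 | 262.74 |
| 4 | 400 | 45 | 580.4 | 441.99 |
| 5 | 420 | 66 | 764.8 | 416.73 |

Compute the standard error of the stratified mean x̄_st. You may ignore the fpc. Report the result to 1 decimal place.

V̂(x̄_st) = Σ W_h² s_h²/n_h, with W_h = N_h/N and N = 3300:
  stratum 1: (1160/3300)²·50.89²/149 = 2.14767
  stratum 2: (200/3300)²·345.27²/41 = 10.6799
  stratum 3: (1120/3300)²·262.74²/111 = 71.637
  stratum 4: (400/3300)²·441.99²/45 = 63.7829
  stratum 5: (420/3300)²·416.73²/66 = 42.6222
V̂(x̄_st) = 190.87
SE(x̄_st) = √190.87 = 13.8156

SE(x̄_st) ≈ 13.8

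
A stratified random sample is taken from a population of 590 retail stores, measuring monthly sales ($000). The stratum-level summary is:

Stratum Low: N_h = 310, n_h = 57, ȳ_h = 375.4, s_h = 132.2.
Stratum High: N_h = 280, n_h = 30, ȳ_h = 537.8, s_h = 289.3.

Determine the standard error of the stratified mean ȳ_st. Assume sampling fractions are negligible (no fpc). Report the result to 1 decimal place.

SE(ȳ_st) ≈ 26.7

V̂(ȳ_st) = Σ W_h² s_h²/n_h, with W_h = N_h/N and N = 590:
  stratum Low: (310/590)²·132.2²/57 = 84.6462
  stratum High: (280/590)²·289.3²/30 = 628.33
V̂(ȳ_st) = 712.976
SE(ȳ_st) = √712.976 = 26.7016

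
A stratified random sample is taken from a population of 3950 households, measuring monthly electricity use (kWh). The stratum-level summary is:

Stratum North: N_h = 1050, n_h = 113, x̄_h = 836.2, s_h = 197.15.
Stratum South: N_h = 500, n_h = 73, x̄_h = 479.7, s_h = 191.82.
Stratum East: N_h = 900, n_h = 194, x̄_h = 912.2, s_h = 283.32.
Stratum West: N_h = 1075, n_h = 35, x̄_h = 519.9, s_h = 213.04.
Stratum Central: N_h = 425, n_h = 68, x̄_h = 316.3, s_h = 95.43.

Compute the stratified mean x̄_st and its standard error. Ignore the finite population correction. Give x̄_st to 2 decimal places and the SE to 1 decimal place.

x̄_st ≈ 666.37, SE ≈ 12.3

x̄_st = Σ W_h x̄_h = (1050·836.2 + 500·479.7 + 900·912.2 + 1075·519.9 + 425·316.3)/3950 = 666.36962
V̂(x̄_st) = Σ W_h² s_h²/n_h, with W_h = N_h/N and N = 3950:
  stratum North: (1050/3950)²·197.15²/113 = 24.3052
  stratum South: (500/3950)²·191.82²/73 = 8.07627
  stratum East: (900/3950)²·283.32²/194 = 21.4805
  stratum West: (1075/3950)²·213.04²/35 = 96.0455
  stratum Central: (425/3950)²·95.43²/68 = 1.5504
V̂(x̄_st) = 151.458
SE(x̄_st) = √151.458 = 12.3068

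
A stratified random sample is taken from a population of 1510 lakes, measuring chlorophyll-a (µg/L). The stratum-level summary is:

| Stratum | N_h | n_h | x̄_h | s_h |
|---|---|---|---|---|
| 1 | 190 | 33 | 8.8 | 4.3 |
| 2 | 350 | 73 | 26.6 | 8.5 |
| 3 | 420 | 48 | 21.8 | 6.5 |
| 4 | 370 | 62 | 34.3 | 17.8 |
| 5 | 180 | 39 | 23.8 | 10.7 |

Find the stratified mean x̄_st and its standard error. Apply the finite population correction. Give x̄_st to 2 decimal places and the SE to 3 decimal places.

x̄_st = Σ W_h x̄_h = (190·8.8 + 350·26.6 + 420·21.8 + 370·34.3 + 180·23.8)/1510 = 24.57815
V̂(x̄_st) = Σ W_h² (1 − n_h/N_h) s_h²/n_h, with W_h = N_h/N and N = 1510:
  stratum 1: (190/1510)²·(1 − 33/190)·4.3²/33 = 0.00733031
  stratum 2: (350/1510)²·(1 − 73/350)·8.5²/73 = 0.0420832
  stratum 3: (420/1510)²·(1 − 48/420)·6.5²/48 = 0.0603148
  stratum 4: (370/1510)²·(1 − 62/370)·17.8²/62 = 0.255415
  stratum 5: (180/1510)²·(1 − 39/180)·10.7²/39 = 0.0326769
V̂(x̄_st) = 0.39782
SE(x̄_st) = √0.39782 = 0.63073

x̄_st ≈ 24.58, SE ≈ 0.631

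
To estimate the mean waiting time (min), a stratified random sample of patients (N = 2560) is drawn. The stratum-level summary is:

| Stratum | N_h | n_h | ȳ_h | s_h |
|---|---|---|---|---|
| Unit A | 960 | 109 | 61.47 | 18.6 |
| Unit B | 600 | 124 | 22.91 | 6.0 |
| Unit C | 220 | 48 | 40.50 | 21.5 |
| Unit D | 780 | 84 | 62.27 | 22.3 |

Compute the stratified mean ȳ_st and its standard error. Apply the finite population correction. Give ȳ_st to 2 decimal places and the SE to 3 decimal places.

ȳ_st = Σ W_h ȳ_h = (960·61.47 + 600·22.91 + 220·40.50 + 780·62.27)/2560 = 50.87414
V̂(ȳ_st) = Σ W_h² (1 − n_h/N_h) s_h²/n_h, with W_h = N_h/N and N = 2560:
  stratum Unit A: (960/2560)²·(1 − 109/960)·18.6²/109 = 0.395658
  stratum Unit B: (600/2560)²·(1 − 124/600)·6.0²/124 = 0.012652
  stratum Unit C: (220/2560)²·(1 − 48/220)·21.5²/48 = 0.0556041
  stratum Unit D: (780/2560)²·(1 − 84/780)·22.3²/84 = 0.490404
V̂(ȳ_st) = 0.954319
SE(ȳ_st) = √0.954319 = 0.976892

ȳ_st ≈ 50.87, SE ≈ 0.977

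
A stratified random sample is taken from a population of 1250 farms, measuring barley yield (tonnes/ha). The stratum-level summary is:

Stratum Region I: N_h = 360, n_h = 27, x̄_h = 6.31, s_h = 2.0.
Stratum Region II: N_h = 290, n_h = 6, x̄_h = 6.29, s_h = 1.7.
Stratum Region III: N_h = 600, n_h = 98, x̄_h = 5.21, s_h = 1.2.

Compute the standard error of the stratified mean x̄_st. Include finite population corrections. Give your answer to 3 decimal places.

SE(x̄_st) ≈ 0.199

V̂(x̄_st) = Σ W_h² (1 − n_h/N_h) s_h²/n_h, with W_h = N_h/N and N = 1250:
  stratum Region I: (360/1250)²·(1 − 27/360)·2.0²/27 = 0.0113664
  stratum Region II: (290/1250)²·(1 − 6/290)·1.7²/6 = 0.0253888
  stratum Region III: (600/1250)²·(1 − 98/600)·1.2²/98 = 0.00283251
V̂(x̄_st) = 0.0395878
SE(x̄_st) = √0.0395878 = 0.198967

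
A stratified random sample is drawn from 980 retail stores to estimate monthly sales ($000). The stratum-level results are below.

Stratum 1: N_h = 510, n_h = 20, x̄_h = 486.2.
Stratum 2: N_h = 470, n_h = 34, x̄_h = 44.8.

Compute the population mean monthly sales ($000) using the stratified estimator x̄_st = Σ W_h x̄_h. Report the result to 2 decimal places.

x̄_st ≈ 274.51

N = Σ N_h = 980. Stratum weights W_h = N_h/N.
x̄_st = (510·486.2 + 470·44.8) / 980 = 274.5082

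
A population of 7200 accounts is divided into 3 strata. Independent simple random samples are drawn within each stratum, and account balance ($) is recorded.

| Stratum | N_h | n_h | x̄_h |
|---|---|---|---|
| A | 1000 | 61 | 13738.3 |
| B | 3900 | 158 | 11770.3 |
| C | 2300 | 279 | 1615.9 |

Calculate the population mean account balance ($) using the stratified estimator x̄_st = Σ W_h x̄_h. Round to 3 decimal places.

x̄_st ≈ 8799.867

N = Σ N_h = 7200. Stratum weights W_h = N_h/N.
x̄_st = (1000·13738.3 + 3900·11770.3 + 2300·1615.9) / 7200 = 8799.86667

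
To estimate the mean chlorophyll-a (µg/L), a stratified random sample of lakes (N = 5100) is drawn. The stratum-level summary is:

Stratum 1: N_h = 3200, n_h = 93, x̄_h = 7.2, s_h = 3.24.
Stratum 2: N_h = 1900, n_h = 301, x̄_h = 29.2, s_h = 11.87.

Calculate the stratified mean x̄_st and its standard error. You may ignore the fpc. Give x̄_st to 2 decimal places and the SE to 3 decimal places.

x̄_st = Σ W_h x̄_h = (3200·7.2 + 1900·29.2)/5100 = 15.39608
V̂(x̄_st) = Σ W_h² s_h²/n_h, with W_h = N_h/N and N = 5100:
  stratum 1: (3200/5100)²·3.24²/93 = 0.0444392
  stratum 2: (1900/5100)²·11.87²/301 = 0.0649683
V̂(x̄_st) = 0.109408
SE(x̄_st) = √0.109408 = 0.330768

x̄_st ≈ 15.40, SE ≈ 0.331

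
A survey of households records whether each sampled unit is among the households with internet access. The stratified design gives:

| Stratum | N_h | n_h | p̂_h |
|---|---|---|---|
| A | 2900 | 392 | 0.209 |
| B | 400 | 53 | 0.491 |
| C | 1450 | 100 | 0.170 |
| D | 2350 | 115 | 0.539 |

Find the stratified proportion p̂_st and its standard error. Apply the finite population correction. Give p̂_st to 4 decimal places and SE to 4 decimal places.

N = 7100; stratum weights W_h = N_h/N.
p̂_st = Σ W_h p̂_h = (2900·0.209 + 400·0.491 + 1450·0.170 + 2350·0.539)/7100 = 0.32615
V̂(p̂_st) = Σ W_h² (1 − n_h/N_h) p̂_h(1−p̂_h)/(n_h−1):
  stratum A: (2900/7100)²·(1 − 392/2900)·0.209·0.791/391 = 6.10035e-05
  stratum B: (400/7100)²·(1 − 53/400)·0.491·0.509/52 = 1.32333e-05
  stratum C: (1450/7100)²·(1 − 100/1450)·0.170·0.830/99 = 5.53448e-05
  stratum D: (2350/7100)²·(1 − 115/2350)·0.539·0.461/114 = 0.000227098
V̂(p̂_st) = 0.00035668; SE = √V̂ = 0.018886

p̂_st ≈ 0.3261, SE ≈ 0.0189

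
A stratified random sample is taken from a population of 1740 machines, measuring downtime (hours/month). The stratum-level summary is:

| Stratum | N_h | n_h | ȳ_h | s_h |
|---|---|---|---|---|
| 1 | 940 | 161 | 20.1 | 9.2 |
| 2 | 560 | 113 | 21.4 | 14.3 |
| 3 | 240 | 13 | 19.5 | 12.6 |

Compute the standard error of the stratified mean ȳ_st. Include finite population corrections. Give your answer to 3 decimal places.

V̂(ȳ_st) = Σ W_h² (1 − n_h/N_h) s_h²/n_h, with W_h = N_h/N and N = 1740:
  stratum 1: (940/1740)²·(1 − 161/940)·9.2²/161 = 0.12715
  stratum 2: (560/1740)²·(1 − 113/560)·14.3²/113 = 0.14962
  stratum 3: (240/1740)²·(1 − 13/240)·12.6²/13 = 0.219754
V̂(ȳ_st) = 0.496524
SE(ȳ_st) = √0.496524 = 0.704645

SE(ȳ_st) ≈ 0.705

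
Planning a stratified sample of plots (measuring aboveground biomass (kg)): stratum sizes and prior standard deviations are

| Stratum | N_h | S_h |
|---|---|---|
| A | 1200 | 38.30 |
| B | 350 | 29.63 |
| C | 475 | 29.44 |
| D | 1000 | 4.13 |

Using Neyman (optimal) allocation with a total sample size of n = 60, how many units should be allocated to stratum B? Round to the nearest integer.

8

Neyman allocation: n_h = n · N_h S_h / Σ N_i S_i, with n = 60.
  stratum A: N_h·S_h = 1200·38.30 = 45960.00
  stratum B: N_h·S_h = 350·29.63 = 10370.50
  stratum C: N_h·S_h = 475·29.44 = 13984.00
  stratum D: N_h·S_h = 1000·4.13 = 4130.00
Σ N_h S_h = 74444.50
n for stratum B = 60·10370.50/74444.50 = 8.358 → 8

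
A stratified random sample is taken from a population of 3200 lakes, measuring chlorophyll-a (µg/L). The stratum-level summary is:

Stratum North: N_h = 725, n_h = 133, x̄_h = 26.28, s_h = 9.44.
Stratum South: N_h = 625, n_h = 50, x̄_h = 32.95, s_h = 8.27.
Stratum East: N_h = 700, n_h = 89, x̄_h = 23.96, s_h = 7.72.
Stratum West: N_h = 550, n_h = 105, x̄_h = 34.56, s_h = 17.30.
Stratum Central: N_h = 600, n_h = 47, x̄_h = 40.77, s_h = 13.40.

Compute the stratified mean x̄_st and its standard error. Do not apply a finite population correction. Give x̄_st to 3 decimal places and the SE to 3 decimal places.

x̄_st = Σ W_h x̄_h = (725·26.28 + 625·32.95 + 700·23.96 + 550·34.56 + 600·40.77)/3200 = 31.21523
V̂(x̄_st) = Σ W_h² s_h²/n_h, with W_h = N_h/N and N = 3200:
  stratum North: (725/3200)²·9.44²/133 = 0.0343929
  stratum South: (625/3200)²·8.27²/50 = 0.0521796
  stratum East: (700/3200)²·7.72²/89 = 0.0320436
  stratum West: (550/3200)²·17.30²/105 = 0.0842031
  stratum Central: (600/3200)²·13.40²/47 = 0.134312
V̂(x̄_st) = 0.337131
SE(x̄_st) = √0.337131 = 0.58063

x̄_st ≈ 31.215, SE ≈ 0.581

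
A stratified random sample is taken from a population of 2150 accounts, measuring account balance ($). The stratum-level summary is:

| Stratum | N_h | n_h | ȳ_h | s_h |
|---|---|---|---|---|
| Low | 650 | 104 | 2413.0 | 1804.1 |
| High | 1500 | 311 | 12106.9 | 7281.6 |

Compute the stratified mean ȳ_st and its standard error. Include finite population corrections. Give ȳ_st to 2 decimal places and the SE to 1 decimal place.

ȳ_st ≈ 9176.19, SE ≈ 261.1

ȳ_st = Σ W_h ȳ_h = (650·2413.0 + 1500·12106.9)/2150 = 9176.18605
V̂(ȳ_st) = Σ W_h² (1 − n_h/N_h) s_h²/n_h, with W_h = N_h/N and N = 2150:
  stratum Low: (650/2150)²·(1 − 104/650)·1804.1²/104 = 2402.8
  stratum High: (1500/2150)²·(1 − 311/1500)·7281.6²/311 = 65779.3
V̂(ȳ_st) = 68182.1
SE(ȳ_st) = √68182.1 = 261.117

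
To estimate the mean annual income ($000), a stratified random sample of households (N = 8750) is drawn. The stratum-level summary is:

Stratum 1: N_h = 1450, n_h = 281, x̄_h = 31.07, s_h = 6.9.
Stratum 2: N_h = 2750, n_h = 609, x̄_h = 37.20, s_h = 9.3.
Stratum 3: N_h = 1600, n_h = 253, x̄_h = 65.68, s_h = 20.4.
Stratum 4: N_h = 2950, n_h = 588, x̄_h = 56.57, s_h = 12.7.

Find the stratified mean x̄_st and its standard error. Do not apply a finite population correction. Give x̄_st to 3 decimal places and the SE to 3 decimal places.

x̄_st ≈ 47.922, SE ≈ 0.324

x̄_st = Σ W_h x̄_h = (1450·31.07 + 2750·37.20 + 1600·65.68 + 2950·56.57)/8750 = 47.92240
V̂(x̄_st) = Σ W_h² s_h²/n_h, with W_h = N_h/N and N = 8750:
  stratum 1: (1450/8750)²·6.9²/281 = 0.00465277
  stratum 2: (2750/8750)²·9.3²/609 = 0.0140281
  stratum 3: (1600/8750)²·20.4²/253 = 0.0550001
  stratum 4: (2950/8750)²·12.7²/588 = 0.0311787
V̂(x̄_st) = 0.10486
SE(x̄_st) = √0.10486 = 0.32382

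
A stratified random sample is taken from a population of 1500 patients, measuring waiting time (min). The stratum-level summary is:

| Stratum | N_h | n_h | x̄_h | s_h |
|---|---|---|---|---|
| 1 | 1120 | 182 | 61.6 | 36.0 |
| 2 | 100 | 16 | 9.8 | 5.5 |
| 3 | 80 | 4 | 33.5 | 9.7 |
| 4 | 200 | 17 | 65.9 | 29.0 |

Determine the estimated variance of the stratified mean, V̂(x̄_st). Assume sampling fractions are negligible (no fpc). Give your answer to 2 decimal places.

V̂(x̄_st) ≈ 4.92

V̂(x̄_st) = Σ W_h² s_h²/n_h, with W_h = N_h/N and N = 1500:
  stratum 1: (1120/1500)²·36.0²/182 = 3.96997
  stratum 2: (100/1500)²·5.5²/16 = 0.00840278
  stratum 3: (80/1500)²·9.7²/4 = 0.0669084
  stratum 4: (200/1500)²·29.0²/17 = 0.879477
V̂(x̄_st) = 4.92476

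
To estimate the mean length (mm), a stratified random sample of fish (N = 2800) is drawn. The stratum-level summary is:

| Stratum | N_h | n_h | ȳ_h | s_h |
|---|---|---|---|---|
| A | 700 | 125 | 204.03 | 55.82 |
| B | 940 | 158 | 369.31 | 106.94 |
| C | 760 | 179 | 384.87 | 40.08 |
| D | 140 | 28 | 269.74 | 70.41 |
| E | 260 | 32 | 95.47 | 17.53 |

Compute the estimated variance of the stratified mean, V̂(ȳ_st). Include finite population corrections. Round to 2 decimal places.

V̂(ȳ_st) = Σ W_h² (1 − n_h/N_h) s_h²/n_h, with W_h = N_h/N and N = 2800:
  stratum A: (700/2800)²·(1 − 125/700)·55.82²/125 = 1.27973
  stratum B: (940/2800)²·(1 − 158/940)·106.94²/158 = 6.78644
  stratum C: (760/2800)²·(1 − 179/760)·40.08²/179 = 0.505448
  stratum D: (140/2800)²·(1 − 28/140)·70.41²/28 = 0.354112
  stratum E: (260/2800)²·(1 − 32/260)·17.53²/32 = 0.0726116
V̂(ȳ_st) = 8.99834

V̂(ȳ_st) ≈ 9.00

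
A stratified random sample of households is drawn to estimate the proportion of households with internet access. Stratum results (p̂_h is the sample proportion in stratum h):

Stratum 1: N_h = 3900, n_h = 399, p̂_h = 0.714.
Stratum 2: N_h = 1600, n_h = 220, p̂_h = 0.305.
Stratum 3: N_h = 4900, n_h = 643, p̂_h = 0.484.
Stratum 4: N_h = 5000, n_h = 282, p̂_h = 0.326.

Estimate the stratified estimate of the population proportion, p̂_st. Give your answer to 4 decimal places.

p̂_st ≈ 0.4724

N = 15400; stratum weights W_h = N_h/N.
p̂_st = Σ W_h p̂_h = (3900·0.714 + 1600·0.305 + 4900·0.484 + 5000·0.326)/15400 = 0.47235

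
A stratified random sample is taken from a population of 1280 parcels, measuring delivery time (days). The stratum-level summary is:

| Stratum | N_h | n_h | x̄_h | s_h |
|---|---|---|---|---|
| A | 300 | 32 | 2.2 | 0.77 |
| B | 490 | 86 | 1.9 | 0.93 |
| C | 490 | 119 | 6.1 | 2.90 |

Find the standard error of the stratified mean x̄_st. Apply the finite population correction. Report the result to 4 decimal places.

V̂(x̄_st) = Σ W_h² (1 − n_h/N_h) s_h²/n_h, with W_h = N_h/N and N = 1280:
  stratum A: (300/1280)²·(1 − 32/300)·0.77²/32 = 0.000909217
  stratum B: (490/1280)²·(1 − 86/490)·0.93²/86 = 0.00121514
  stratum C: (490/1280)²·(1 − 119/490)·2.90²/119 = 0.0078415
V̂(x̄_st) = 0.00996585
SE(x̄_st) = √0.00996585 = 0.0998291

SE(x̄_st) ≈ 0.0998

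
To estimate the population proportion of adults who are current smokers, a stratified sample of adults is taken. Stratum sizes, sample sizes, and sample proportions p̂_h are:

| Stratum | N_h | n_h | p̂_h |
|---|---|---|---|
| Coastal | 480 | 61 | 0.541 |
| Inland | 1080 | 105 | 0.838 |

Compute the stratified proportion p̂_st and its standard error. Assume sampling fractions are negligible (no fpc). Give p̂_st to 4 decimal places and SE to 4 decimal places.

p̂_st ≈ 0.7466, SE ≈ 0.0319

N = 1560; stratum weights W_h = N_h/N.
p̂_st = Σ W_h p̂_h = (480·0.541 + 1080·0.838)/1560 = 0.74662
V̂(p̂_st) = Σ W_h² p̂_h(1−p̂_h)/(n_h−1):
  stratum Coastal: (480/1560)²·0.541·0.459/60 = 0.000391825
  stratum Inland: (1080/1560)²·0.838·0.162/104 = 0.000625639
V̂(p̂_st) = 0.00101746; SE = √V̂ = 0.0318977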